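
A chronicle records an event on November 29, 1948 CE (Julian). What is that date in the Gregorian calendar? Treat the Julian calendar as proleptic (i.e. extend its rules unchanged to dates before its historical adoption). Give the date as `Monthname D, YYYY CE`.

The Julian–Gregorian offset here is 13 days (Julian trailing).
29 November 1948 Julian + 13 days → 12 December 1948 Gregorian.

December 12, 1948 CE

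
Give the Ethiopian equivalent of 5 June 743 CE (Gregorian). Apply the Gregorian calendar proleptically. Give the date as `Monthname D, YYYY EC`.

Both dates share Julian Day Number 1992590; in the Ethiopian calendar that is 7 Sene 735 EC.

Sene 7, 735 EC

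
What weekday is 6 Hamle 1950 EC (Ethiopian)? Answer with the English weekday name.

Sunday

This is JDN 2436398 (13 July 1958 Gregorian).
Since JDN mod 7 = 6 (0 = Monday), the day is Sunday.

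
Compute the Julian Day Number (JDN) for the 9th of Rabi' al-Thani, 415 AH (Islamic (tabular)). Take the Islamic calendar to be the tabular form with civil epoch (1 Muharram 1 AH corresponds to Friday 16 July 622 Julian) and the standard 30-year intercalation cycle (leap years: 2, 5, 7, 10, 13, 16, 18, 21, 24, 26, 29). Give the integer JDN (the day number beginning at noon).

Equivalently 26 June 1024 (proleptic Gregorian).
JDN 2451545 is 1 January 2000 CE (Gregorian); the target day is −356300 days from there, so JDN = 2095245.

2095245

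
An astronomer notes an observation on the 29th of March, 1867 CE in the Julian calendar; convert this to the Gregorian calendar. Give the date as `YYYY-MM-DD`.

1867-04-10

At this point the Julian calendar is 12 days behind the Gregorian.
29 March 1867 Julian + 12 days → 10 April 1867 Gregorian.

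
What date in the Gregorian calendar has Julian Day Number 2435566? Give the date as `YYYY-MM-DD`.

Counting from JDN 2299161 = 15 Oct 1582 gives an offset of 136405 days.

1956-04-02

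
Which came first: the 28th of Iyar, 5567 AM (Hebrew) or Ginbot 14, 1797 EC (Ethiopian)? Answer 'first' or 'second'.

second

The two dates have Julian Day Numbers 2381208 and 2380463 respectively.
Since 2380463 < 2381208, the second date comes first.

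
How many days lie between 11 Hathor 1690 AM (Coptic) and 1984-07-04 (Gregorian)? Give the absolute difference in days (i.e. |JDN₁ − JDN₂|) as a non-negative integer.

3879

First date → JDN 2442007; second date → JDN 2445886.
The interval is |2442007 − 2445886| = 3879 days.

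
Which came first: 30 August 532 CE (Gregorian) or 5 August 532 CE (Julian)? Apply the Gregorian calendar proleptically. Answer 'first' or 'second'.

First date → JDN 1915611; second date → JDN 1915588.
JDN 1915588 < JDN 1915611, so the second date is earlier.

second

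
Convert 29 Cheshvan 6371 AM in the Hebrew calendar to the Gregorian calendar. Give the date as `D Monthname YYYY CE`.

7 November 2610 CE

Both dates share Julian Day Number 2674653; in the Gregorian calendar that is 7 November 2610 CE.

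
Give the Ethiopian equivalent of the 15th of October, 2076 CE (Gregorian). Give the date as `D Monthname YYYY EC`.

Julian Day Number of the source date = 2479592.
Converting JDN 2479592 to the Ethiopian calendar gives 5 Tikimt 2069 EC.

5 Tikimt 2069 EC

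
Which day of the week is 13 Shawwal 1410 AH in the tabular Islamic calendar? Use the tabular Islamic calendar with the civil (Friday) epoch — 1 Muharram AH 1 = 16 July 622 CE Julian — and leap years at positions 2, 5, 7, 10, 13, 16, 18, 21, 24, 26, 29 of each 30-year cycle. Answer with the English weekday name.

This is JDN 2448021 (9 May 1990 Gregorian).
Since JDN mod 7 = 2 (0 = Monday), the day is Wednesday.

Wednesday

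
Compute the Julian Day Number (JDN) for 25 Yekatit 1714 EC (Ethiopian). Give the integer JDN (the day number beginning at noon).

2350068

In the Gregorian calendar the same day is 2 March 1722.
JDN 2400001 is 17 November 1858 CE (Gregorian), MJD 0; the target day is −49933 days from there, so JDN = 2350068.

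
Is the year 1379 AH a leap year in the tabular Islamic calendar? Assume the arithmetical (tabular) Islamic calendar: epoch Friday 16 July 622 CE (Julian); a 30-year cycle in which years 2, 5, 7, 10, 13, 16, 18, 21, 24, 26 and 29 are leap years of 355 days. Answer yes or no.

Year 1379 AH is year 29 of its 30-year cycle; leap positions are 2, 5, 7, 10, 13, 16, 18, 21, 24, 26, 29, so it is a leap year (355 days).

yes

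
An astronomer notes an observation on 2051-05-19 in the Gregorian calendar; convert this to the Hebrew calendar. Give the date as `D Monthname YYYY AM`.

Julian Day Number of the source date = 2470311.
Converting JDN 2470311 to the Hebrew calendar gives 8 Sivan 5811 AM.

8 Sivan 5811 AM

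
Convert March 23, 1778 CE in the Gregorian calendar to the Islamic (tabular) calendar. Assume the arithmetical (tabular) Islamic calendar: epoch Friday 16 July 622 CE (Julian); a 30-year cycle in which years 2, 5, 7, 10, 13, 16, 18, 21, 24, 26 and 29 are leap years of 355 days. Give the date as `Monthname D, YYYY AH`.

Safar 23, 1192 AH

Both dates share Julian Day Number 2370543; in the tabular Islamic calendar that is 23 Safar 1192 AH.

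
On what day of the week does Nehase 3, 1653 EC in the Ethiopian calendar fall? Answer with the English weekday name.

Saturday

In the Gregorian calendar this is 6 August 1661 (JDN 2327946).
2327946 ≡ 5 (mod 7); counting from Monday = 0 gives Saturday.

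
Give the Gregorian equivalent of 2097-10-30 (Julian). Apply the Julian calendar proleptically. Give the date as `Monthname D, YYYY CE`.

November 12, 2097 CE

For dates in this range the Gregorian date is 13 days ahead of the Julian.
30 October 2097 Julian + 13 days → 12 November 2097 Gregorian.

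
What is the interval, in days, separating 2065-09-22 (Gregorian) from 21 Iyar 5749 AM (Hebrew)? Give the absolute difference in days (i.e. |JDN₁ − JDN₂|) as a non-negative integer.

27878

First date → JDN 2475551; second date → JDN 2447673.
The interval is |2475551 − 2447673| = 27878 days.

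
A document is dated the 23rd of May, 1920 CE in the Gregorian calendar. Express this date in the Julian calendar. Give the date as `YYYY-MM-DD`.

At this point the Julian calendar is 13 days behind the Gregorian.
23 May 1920 Gregorian − 13 days → 10 May 1920 Julian.

1920-05-10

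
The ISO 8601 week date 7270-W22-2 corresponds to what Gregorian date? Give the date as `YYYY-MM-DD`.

ISO week 1 of 7270 is the week containing the first Thursday of 7270.
Week 22, day 2 (Tuesday) lands on 7270-05-27.

7270-05-27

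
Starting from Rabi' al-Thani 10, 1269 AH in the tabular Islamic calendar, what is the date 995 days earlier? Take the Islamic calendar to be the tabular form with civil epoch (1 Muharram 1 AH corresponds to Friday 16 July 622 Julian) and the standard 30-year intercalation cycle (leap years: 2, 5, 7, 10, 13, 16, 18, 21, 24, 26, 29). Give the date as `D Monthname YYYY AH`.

19 Jumada al-Thani 1266 AH

JDN of Rabi' al-Thani 10, 1269 AH = 2397875.
2397875 − 995 = 2396880.
JDN 2396880 in the tabular Islamic calendar is 19 Jumada al-Thani 1266 AH.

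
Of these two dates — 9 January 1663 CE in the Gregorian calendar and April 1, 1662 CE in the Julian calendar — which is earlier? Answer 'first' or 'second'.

Converting both to JDN: 2328467 vs 2328194; the smaller is the second.

second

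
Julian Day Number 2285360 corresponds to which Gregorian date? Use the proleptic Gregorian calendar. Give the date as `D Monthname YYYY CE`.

1 January 1545 CE

JDN 2451545 is 1 Jan 2000; 2285360 is −166185 days from there.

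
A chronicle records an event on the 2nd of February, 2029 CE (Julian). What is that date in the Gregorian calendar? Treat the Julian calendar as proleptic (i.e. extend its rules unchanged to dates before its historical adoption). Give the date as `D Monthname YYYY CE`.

15 February 2029 CE

The Julian–Gregorian offset here is 13 days (Julian trailing).
2 February 2029 Julian + 13 days → 15 February 2029 Gregorian.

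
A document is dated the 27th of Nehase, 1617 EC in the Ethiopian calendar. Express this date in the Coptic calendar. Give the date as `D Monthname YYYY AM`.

Both dates share Julian Day Number 2314821; in the Coptic calendar that is 27 Mesori 1341 AM.

27 Mesori 1341 AM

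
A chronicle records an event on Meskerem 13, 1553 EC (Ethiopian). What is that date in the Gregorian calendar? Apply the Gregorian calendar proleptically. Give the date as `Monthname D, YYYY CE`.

September 20, 1560 CE

Both dates share Julian Day Number 2291101; in the Gregorian calendar that is 20 September 1560 CE.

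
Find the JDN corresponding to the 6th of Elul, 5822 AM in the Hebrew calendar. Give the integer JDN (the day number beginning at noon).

2474444

Equivalently 11 September 2062 (Gregorian).
JDN 2451545 is 1 January 2000 CE (Gregorian); the target day is +22899 days from there, so JDN = 2474444.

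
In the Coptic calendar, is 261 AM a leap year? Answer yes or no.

261 mod 4 = 1; in the Coptic calendar a year is leap when year mod 4 = 3, so it is a common year.

no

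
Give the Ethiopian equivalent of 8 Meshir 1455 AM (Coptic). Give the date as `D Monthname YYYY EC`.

Julian Day Number of the source date = 2356260.
Converting JDN 2356260 to the Ethiopian calendar gives 8 Yekatit 1731 EC.

8 Yekatit 1731 EC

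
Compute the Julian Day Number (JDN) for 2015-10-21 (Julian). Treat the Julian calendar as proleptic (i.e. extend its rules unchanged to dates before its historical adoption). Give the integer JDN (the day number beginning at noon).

Equivalently 3 November 2015 (Gregorian).
JDN 2451545 is 1 January 2000 CE (Gregorian); the target day is +5785 days from there, so JDN = 2457330.

2457330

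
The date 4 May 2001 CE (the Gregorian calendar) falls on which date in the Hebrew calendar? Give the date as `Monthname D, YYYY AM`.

Iyar 11, 5761 AM

Both dates share Julian Day Number 2452034; in the Hebrew calendar that is 11 Iyar 5761 AM.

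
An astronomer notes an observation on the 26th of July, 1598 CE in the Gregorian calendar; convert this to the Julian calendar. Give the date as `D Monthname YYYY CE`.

At this point the Julian calendar is 10 days behind the Gregorian.
26 July 1598 Gregorian − 10 days → 16 July 1598 Julian.

16 July 1598 CE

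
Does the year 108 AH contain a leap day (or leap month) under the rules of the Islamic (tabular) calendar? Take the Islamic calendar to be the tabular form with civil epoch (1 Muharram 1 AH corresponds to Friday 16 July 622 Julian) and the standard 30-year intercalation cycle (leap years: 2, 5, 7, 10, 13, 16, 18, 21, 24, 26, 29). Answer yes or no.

yes

Year 108 AH is year 18 of its 30-year cycle; leap positions are 2, 5, 7, 10, 13, 16, 18, 21, 24, 26, 29, so it is a leap year (355 days).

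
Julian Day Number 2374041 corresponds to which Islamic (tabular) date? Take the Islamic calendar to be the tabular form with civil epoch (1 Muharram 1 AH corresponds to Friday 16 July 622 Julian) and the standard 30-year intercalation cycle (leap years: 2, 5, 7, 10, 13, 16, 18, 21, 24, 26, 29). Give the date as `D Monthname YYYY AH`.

8 Muharram 1202 AH

The Gregorian equivalent of JDN 2374041 is 20 October 1787.
In the tabular Islamic calendar that day is 8 Muharram 1202 AH.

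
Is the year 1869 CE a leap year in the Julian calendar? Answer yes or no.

no

1869 mod 4 = 1, so it is a common year in the Julian calendar.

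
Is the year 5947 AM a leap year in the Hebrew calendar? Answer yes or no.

yes

Hebrew year 5947 is year 19 of its 19-year Metonic cycle; leap years are at positions 3, 6, 8, 11, 14, 17, 19, so it is a leap year (13 months).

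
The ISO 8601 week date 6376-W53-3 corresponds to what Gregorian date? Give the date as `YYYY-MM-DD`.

ISO week 1 of 6376 is the week containing the first Thursday of 6376.
Week 53, day 3 (Wednesday) lands on 6376-12-29.

6376-12-29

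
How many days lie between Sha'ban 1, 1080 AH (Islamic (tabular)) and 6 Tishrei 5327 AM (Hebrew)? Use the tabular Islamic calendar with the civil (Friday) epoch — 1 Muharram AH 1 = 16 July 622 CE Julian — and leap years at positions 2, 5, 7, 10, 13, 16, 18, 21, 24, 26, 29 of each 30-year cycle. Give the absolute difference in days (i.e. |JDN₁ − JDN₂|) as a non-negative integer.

First date → JDN 2331009; second date → JDN 2293301.
The interval is |2331009 − 2293301| = 37708 days.

37708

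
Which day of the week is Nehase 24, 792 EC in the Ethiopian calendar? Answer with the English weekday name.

Monday

This is JDN 2013487 (21 August 800 Gregorian).
Since JDN mod 7 = 0 (0 = Monday), the day is Monday.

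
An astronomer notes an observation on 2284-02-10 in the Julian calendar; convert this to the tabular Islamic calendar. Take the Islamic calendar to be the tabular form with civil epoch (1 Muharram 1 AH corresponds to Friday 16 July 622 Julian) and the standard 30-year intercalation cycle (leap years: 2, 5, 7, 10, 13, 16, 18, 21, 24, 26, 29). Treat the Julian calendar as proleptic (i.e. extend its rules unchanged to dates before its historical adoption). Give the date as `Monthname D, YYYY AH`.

The source date corresponds to 25 February 2284 in the Gregorian calendar (JDN 2555329).
That day falls on 7 Sha'ban 1713 AH in the tabular Islamic calendar.

Sha'ban 7, 1713 AH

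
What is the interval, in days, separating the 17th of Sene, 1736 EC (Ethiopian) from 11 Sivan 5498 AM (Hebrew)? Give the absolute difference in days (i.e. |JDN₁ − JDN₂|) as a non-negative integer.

First date → JDN 2358216; second date → JDN 2356001.
The interval is |2358216 − 2356001| = 2215 days.

2215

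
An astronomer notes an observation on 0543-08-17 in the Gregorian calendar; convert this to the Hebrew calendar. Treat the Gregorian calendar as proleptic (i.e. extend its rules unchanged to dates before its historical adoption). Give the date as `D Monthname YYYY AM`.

29 Av 4303 AM

Both dates share Julian Day Number 1919615; in the Hebrew calendar that is 29 Av 4303 AM.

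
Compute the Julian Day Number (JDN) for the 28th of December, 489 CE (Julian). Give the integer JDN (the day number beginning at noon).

Equivalently 29 December 489 (proleptic Gregorian).
JDN 2299161 is 15 October 1582 CE (Gregorian); the target day is −399134 days from there, so JDN = 1900027.

1900027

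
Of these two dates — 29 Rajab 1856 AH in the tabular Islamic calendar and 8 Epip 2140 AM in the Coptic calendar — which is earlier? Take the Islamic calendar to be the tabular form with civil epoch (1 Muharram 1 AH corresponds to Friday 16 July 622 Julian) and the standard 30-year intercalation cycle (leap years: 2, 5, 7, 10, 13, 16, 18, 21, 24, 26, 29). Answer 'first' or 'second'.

first

Converting both to JDN: 2605995 vs 2606607; the smaller is the first.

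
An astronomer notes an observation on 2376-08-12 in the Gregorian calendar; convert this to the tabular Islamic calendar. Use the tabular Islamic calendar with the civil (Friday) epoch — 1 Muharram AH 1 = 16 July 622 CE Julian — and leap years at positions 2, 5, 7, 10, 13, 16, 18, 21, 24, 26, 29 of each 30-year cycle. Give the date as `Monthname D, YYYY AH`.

Dhu al-Qa'dah 25, 1808 AH

Julian Day Number of the source date = 2589100.
Converting JDN 2589100 to the tabular Islamic calendar gives 25 Dhu al-Qa'dah 1808 AH.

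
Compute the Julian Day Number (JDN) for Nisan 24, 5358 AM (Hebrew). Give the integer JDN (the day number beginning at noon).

2304837

In the Gregorian calendar the same day is 30 April 1598.
JDN 2451545 is 1 January 2000 CE (Gregorian); the target day is −146708 days from there, so JDN = 2304837.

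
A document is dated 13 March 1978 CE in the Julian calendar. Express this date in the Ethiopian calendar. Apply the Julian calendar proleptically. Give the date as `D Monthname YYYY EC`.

The source date corresponds to 26 March 1978 in the Gregorian calendar (JDN 2443594).
That day falls on 17 Megabit 1970 EC in the Ethiopian calendar.

17 Megabit 1970 EC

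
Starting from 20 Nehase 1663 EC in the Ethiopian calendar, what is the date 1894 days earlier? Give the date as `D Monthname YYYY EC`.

12 Sene 1658 EC

The starting date is JDN 2331615; 2331615 − 1894 = 2329721.
JDN 2329721 corresponds to 12 Sene 1658 EC.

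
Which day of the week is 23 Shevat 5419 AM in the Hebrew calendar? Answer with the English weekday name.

Sunday

This is JDN 2327044 (16 February 1659 Gregorian).
Since JDN mod 7 = 6 (0 = Monday), the day is Sunday.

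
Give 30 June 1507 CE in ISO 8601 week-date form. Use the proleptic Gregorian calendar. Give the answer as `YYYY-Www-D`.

1507-W26-7

The weekday is Sunday (ISO weekday 7).
That Sunday belongs to ISO week 26 of ISO year 1507.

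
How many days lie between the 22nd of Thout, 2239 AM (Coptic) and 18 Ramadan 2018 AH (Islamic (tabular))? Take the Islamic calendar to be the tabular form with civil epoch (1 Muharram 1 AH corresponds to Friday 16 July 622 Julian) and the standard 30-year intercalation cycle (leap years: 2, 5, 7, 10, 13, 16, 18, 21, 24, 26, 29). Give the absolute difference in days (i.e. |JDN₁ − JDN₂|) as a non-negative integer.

20971

First date → JDN 2642480; second date → JDN 2663451.
The interval is |2642480 − 2663451| = 20971 days.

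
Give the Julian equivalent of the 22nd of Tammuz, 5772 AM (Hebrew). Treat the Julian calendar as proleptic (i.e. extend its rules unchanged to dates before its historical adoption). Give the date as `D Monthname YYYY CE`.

29 June 2012 CE

Julian Day Number of the source date = 2456121.
Converting JDN 2456121 to the Julian calendar gives 29 June 2012 CE.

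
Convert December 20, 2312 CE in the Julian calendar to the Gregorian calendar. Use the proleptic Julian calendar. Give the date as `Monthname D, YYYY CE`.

January 5, 2313 CE

The Julian–Gregorian offset here is 16 days (Julian trailing).
20 December 2312 Julian + 16 days → 5 January 2313 Gregorian.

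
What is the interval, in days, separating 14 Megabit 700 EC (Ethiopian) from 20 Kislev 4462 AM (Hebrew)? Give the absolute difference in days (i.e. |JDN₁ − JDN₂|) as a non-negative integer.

JDN of the first date = 1979724.
JDN of the second date = 1977427.
|1977427 − 1979724| = 2297.

2297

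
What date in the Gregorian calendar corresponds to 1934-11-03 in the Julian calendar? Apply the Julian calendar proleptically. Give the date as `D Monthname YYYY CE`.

The Julian–Gregorian offset here is 13 days (Julian trailing).
3 November 1934 Julian + 13 days → 16 November 1934 Gregorian.

16 November 1934 CE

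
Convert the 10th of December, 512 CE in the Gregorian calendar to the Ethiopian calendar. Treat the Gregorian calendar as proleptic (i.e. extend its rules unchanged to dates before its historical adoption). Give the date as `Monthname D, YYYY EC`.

Julian Day Number of the source date = 1908408.
Converting JDN 1908408 to the Ethiopian calendar gives 12 Tahsas 505 EC.

Tahsas 12, 505 EC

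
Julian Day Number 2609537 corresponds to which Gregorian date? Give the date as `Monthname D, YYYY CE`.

JDN 2451545 is 1 Jan 2000; 2609537 is +157992 days from there.

July 26, 2432 CE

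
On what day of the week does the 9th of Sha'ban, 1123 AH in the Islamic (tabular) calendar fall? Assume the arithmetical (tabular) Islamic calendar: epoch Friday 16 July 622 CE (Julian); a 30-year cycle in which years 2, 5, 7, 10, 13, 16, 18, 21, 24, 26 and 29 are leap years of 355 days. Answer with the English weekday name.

Tuesday

In the Gregorian calendar this is 22 September 1711 (JDN 2346254).
2346254 ≡ 1 (mod 7); counting from Monday = 0 gives Tuesday.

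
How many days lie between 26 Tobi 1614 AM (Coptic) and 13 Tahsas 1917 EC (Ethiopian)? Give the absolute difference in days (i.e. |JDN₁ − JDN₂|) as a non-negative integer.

9819

First date → JDN 2414323; second date → JDN 2424142.
The interval is |2414323 − 2424142| = 9819 days.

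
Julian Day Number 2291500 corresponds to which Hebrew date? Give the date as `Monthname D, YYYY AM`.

Cheshvan 4, 5322 AM

The proleptic Gregorian equivalent of JDN 2291500 is 24 October 1561.
In the Hebrew calendar that day is Cheshvan 4, 5322 AM.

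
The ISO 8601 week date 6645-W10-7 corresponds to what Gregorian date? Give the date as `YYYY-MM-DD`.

6645-03-09

ISO week 1 of 6645 is the week containing the first Thursday of 6645.
Week 10, day 7 (Sunday) lands on 6645-03-09.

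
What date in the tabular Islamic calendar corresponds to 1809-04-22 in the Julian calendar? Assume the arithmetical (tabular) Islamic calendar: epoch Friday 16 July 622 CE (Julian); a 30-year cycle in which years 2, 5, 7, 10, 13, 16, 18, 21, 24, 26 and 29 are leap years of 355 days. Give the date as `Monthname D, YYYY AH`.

Rabi' al-Awwal 19, 1224 AH

Both dates share Julian Day Number 2381907; in the tabular Islamic calendar that is 19 Rabi' al-Awwal 1224 AH.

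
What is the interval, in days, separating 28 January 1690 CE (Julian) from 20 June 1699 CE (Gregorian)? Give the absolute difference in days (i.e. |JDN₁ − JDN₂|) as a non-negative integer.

3420

JDN of the first date = 2338358.
JDN of the second date = 2341778.
|2341778 − 2338358| = 3420.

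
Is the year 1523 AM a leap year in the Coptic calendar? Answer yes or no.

yes

1523 mod 4 = 3; in the Coptic calendar a year is leap when year mod 4 = 3, so it is a leap year.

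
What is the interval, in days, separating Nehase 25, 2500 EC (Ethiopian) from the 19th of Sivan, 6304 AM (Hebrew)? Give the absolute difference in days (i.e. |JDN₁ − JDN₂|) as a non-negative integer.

First date → JDN 2637335; second date → JDN 2650399.
The interval is |2637335 − 2650399| = 13064 days.

13064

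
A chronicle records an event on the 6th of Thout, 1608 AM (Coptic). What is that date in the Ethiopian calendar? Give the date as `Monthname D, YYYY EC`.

Meskerem 6, 1884 EC

The source date corresponds to 16 September 1891 in the Gregorian calendar (JDN 2411992).
That day falls on 6 Meskerem 1884 EC in the Ethiopian calendar.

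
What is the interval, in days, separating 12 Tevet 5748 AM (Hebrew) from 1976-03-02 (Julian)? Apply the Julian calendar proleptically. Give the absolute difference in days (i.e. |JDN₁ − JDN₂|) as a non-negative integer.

4310

JDN of the first date = 2447163.
JDN of the second date = 2442853.
|2442853 − 2447163| = 4310.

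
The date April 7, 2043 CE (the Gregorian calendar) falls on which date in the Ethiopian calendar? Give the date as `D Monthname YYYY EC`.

29 Megabit 2035 EC

Both dates share Julian Day Number 2467347; in the Ethiopian calendar that is 29 Megabit 2035 EC.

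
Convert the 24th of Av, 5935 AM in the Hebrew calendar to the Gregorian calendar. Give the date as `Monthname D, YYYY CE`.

Julian Day Number of the source date = 2515685.
Converting JDN 2515685 to the Gregorian calendar gives 11 August 2175 CE.

August 11, 2175 CE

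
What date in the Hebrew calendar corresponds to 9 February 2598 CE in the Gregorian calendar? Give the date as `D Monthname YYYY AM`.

12 Shevat 6358 AM

Julian Day Number of the source date = 2670000.
Converting JDN 2670000 to the Hebrew calendar gives 12 Shevat 6358 AM.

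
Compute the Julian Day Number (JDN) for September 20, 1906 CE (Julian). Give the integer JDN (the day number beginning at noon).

In the Gregorian calendar the same day is 3 October 1906.
JDN 2451545 is 1 January 2000 CE (Gregorian); the target day is −34058 days from there, so JDN = 2417487.

2417487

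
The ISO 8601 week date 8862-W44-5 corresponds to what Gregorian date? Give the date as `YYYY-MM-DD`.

ISO week 1 of 8862 is the week containing the first Thursday of 8862.
Week 44, day 5 (Friday) lands on 8862-11-03.

8862-11-03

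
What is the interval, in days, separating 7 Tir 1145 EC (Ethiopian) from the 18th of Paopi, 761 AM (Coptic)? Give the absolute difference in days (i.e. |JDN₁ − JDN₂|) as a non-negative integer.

First date → JDN 2142193; second date → JDN 2102667.
The interval is |2142193 − 2102667| = 39526 days.

39526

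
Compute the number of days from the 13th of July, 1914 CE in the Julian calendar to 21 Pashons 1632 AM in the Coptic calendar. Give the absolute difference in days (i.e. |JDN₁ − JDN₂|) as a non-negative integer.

673

First date → JDN 2420340; second date → JDN 2421013.
The interval is |2420340 − 2421013| = 673 days.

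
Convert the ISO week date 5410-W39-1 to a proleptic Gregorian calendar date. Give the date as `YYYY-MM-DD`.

ISO week 1 of 5410 is the week containing the first Thursday of 5410.
Week 39, day 1 (Monday) lands on 5410-09-24.

5410-09-24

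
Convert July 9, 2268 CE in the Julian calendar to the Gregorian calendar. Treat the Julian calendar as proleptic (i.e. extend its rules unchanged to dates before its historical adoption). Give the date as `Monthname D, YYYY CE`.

At this point the Julian calendar is 15 days behind the Gregorian.
9 July 2268 Julian + 15 days → 24 July 2268 Gregorian.

July 24, 2268 CE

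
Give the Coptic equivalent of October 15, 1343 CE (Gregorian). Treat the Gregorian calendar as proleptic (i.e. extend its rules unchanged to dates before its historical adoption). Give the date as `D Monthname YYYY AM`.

Both dates share Julian Day Number 2211868; in the Coptic calendar that is 9 Paopi 1060 AM.

9 Paopi 1060 AM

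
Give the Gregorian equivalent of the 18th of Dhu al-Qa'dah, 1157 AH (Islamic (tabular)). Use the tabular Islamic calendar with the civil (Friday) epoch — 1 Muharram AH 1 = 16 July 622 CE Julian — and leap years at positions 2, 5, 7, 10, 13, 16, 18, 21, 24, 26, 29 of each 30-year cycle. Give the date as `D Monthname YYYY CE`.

Both dates share Julian Day Number 2358400; in the Gregorian calendar that is 23 December 1744 CE.

23 December 1744 CE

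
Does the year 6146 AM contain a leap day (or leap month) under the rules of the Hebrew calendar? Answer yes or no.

Hebrew year 6146 is year 9 of its 19-year Metonic cycle; leap years are at positions 3, 6, 8, 11, 14, 17, 19, so it is a common year (12 months).

no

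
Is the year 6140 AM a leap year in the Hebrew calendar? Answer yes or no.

yes

Hebrew year 6140 is year 3 of its 19-year Metonic cycle; leap years are at positions 3, 6, 8, 11, 14, 17, 19, so it is a leap year (13 months).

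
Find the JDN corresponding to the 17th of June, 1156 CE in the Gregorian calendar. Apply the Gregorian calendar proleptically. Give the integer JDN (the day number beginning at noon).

JDN 2451545 is 1 January 2000 CE (Gregorian); the target day is −308097 days from there, so JDN = 2143448.

2143448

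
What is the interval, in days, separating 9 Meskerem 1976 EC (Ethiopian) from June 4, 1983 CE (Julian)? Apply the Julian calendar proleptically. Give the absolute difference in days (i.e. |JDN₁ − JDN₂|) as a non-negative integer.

95

First date → JDN 2445598; second date → JDN 2445503.
The interval is |2445598 − 2445503| = 95 days.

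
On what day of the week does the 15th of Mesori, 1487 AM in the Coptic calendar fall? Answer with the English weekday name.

Monday

In the Gregorian calendar this is 19 August 1771 (JDN 2368135).
JDN 2368135 mod 7 = 0, and JDN 0 was a Monday, so this is a Monday.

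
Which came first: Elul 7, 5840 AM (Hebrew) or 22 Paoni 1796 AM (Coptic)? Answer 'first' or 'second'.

second

First date → JDN 2480999; second date → JDN 2480945.
JDN 2480945 < JDN 2480999, so the second date is earlier.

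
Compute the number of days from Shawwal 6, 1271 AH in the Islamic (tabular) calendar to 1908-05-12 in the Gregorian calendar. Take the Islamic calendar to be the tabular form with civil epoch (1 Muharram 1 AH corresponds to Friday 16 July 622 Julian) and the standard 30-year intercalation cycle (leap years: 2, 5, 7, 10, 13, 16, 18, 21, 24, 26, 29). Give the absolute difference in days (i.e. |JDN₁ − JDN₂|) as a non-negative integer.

First date → JDN 2398757; second date → JDN 2418074.
The interval is |2398757 − 2418074| = 19317 days.

19317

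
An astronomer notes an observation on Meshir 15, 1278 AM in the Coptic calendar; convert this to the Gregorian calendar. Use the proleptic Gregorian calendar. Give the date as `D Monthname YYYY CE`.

19 February 1562 CE

Julian Day Number of the source date = 2291618.
Converting JDN 2291618 to the Gregorian calendar gives 19 February 1562 CE.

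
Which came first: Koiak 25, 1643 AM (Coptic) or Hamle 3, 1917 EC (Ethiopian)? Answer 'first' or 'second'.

second

The two dates have Julian Day Numbers 2424884 and 2424342 respectively.
Since 2424342 < 2424884, the second date comes first.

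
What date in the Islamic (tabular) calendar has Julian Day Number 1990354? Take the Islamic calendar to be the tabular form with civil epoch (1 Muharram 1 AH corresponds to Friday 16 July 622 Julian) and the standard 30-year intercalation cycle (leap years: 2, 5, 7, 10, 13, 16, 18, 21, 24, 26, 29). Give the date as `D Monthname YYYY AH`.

11 Rabi' al-Thani 119 AH

The proleptic Gregorian equivalent of JDN 1990354 is 21 April 737.
In the tabular Islamic calendar that day is 11 Rabi' al-Thani 119 AH.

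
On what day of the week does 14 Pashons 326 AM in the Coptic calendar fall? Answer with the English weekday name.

In the proleptic Gregorian calendar this is 12 May 610 (JDN 1943989).
JDN 1943989 mod 7 = 5, and JDN 0 was a Monday, so this is a Saturday.

Saturday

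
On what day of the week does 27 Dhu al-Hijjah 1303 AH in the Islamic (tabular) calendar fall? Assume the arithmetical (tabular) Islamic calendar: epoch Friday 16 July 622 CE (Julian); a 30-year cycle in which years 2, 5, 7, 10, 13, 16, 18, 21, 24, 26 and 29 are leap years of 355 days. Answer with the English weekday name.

Sunday

Equivalently 26 September 1886 Gregorian, JDN 2410176.
Since JDN mod 7 = 6 (0 = Monday), the day is Sunday.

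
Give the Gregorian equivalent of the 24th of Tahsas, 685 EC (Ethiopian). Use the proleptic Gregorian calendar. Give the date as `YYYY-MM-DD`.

Both dates share Julian Day Number 1974165; in the Gregorian calendar that is 23 December 692 CE.

0692-12-23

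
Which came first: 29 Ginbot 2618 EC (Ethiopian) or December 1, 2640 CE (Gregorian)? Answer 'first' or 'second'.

first

Converting both to JDN: 2680348 vs 2685635; the smaller is the first.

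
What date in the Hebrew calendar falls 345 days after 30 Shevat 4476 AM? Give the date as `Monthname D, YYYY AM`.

The starting date is JDN 1982604; 1982604 + 345 = 1982949.
JDN 1982949 corresponds to Tevet 19, 4477 AM.

Tevet 19, 4477 AM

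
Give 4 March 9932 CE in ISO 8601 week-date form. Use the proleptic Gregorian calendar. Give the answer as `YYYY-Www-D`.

9932-W09-5

The weekday is Friday (ISO weekday 5).
That Friday belongs to ISO week 9 of ISO year 9932.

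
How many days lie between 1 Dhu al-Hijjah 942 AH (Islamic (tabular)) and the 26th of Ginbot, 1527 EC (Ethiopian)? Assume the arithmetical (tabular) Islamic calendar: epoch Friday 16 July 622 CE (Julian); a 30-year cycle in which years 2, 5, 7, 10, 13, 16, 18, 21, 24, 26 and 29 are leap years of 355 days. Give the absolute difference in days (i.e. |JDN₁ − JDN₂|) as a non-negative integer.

First date → JDN 2282224; second date → JDN 2281857.
The interval is |2282224 − 2281857| = 367 days.

367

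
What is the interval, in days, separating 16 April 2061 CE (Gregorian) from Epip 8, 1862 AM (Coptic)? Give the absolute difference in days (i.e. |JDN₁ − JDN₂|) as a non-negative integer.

31136

First date → JDN 2473931; second date → JDN 2505067.
The interval is |2473931 − 2505067| = 31136 days.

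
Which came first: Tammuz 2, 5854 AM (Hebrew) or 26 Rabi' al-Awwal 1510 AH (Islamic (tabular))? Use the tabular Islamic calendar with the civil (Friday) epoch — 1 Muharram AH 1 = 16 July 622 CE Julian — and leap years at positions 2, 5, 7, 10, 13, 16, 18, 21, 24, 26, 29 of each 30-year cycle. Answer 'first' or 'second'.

second

The two dates have Julian Day Numbers 2486045 and 2483263 respectively.
Since 2483263 < 2486045, the second date comes first.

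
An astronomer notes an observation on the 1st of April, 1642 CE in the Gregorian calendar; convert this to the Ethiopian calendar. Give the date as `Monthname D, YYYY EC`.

Megabit 26, 1634 EC

Both dates share Julian Day Number 2320879; in the Ethiopian calendar that is 26 Megabit 1634 EC.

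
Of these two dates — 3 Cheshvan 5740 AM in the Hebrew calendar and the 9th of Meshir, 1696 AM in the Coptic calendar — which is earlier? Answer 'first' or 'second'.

first

The two dates have Julian Day Numbers 2444171 and 2444287 respectively.
Since 2444171 < 2444287, the first date comes first.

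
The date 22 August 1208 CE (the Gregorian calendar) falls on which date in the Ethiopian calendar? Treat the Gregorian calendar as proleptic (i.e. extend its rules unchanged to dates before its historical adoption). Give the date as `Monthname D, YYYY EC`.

Both dates share Julian Day Number 2162507; in the Ethiopian calendar that is 22 Nehase 1200 EC.

Nehase 22, 1200 EC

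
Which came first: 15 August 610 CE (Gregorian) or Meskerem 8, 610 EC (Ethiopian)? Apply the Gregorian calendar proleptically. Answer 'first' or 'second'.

The two dates have Julian Day Numbers 1944084 and 1946665 respectively.
Since 1944084 < 1946665, the first date comes first.

first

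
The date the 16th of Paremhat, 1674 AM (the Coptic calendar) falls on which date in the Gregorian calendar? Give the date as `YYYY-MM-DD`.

1958-03-25

Both dates share Julian Day Number 2436288; in the Gregorian calendar that is 25 March 1958 CE.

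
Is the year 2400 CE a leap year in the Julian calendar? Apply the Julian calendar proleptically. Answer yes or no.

2400 mod 4 = 0, so it is a leap year in the Julian calendar.

yes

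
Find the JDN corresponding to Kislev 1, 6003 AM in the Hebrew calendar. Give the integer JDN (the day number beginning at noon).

2540262

Equivalently 25 November 2242 (Gregorian).
JDN 2451545 is 1 January 2000 CE (Gregorian); the target day is +88717 days from there, so JDN = 2540262.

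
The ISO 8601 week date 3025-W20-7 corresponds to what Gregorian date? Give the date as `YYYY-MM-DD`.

ISO week 1 of 3025 is the week containing the first Thursday of 3025.
Week 20, day 7 (Sunday) lands on 3025-05-22.

3025-05-22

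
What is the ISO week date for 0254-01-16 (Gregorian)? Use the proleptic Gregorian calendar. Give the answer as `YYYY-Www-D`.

0254-W03-1

The weekday is Monday (ISO weekday 1).
That Monday belongs to ISO week 3 of ISO year 254.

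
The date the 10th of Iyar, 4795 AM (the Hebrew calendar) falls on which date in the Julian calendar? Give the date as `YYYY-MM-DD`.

1035-04-21

The source date corresponds to 27 April 1035 in the proleptic Gregorian calendar (JDN 2099202).
That day falls on 21 April 1035 CE in the Julian calendar.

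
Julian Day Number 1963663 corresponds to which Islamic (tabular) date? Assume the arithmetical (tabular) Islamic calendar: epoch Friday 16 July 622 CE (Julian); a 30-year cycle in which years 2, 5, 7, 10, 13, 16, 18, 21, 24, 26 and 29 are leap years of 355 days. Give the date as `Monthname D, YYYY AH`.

Dhu al-Hijjah 16, 43 AH

The proleptic Gregorian equivalent of JDN 1963663 is 23 March 664.
In the tabular Islamic calendar that day is Dhu al-Hijjah 16, 43 AH.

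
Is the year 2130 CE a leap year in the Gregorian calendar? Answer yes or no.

no

2130 is not divisible by 4, so it is a common year.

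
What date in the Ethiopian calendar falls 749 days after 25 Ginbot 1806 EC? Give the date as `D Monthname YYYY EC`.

Counting 749 days forward from JDN 2383761 reaches JDN 2384510, which is 13 Sene 1808 EC.

13 Sene 1808 EC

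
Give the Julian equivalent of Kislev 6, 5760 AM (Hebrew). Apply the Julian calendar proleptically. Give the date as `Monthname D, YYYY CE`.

November 2, 1999 CE

Both dates share Julian Day Number 2451498; in the Julian calendar that is 2 November 1999 CE.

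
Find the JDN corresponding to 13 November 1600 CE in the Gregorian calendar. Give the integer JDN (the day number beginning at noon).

JDN 2400001 is 17 November 1858 CE (Gregorian), MJD 0; the target day is −94236 days from there, so JDN = 2305765.

2305765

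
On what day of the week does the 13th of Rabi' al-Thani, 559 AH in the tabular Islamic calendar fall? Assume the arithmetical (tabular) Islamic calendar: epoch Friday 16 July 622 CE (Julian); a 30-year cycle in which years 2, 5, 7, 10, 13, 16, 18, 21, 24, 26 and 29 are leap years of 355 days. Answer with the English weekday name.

Tuesday

Equivalently 17 March 1164 Gregorian, JDN 2146278.
JDN 2146278 mod 7 = 1, and JDN 0 was a Monday, so this is a Tuesday.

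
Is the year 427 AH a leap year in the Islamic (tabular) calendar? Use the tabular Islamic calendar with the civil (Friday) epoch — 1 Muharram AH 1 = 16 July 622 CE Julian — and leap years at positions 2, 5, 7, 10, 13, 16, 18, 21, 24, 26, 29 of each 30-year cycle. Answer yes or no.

Year 427 AH is year 7 of its 30-year cycle; leap positions are 2, 5, 7, 10, 13, 16, 18, 21, 24, 26, 29, so it is a leap year (355 days).

yes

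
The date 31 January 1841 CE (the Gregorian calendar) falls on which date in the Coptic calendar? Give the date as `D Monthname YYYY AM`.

24 Tobi 1557 AM

Julian Day Number of the source date = 2393502.
Converting JDN 2393502 to the Coptic calendar gives 24 Tobi 1557 AM.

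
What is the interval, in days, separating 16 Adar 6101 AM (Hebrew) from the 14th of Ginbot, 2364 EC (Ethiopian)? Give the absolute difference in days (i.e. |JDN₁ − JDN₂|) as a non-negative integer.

11403

JDN of the first date = 2576157.
JDN of the second date = 2587560.
|2587560 − 2576157| = 11403.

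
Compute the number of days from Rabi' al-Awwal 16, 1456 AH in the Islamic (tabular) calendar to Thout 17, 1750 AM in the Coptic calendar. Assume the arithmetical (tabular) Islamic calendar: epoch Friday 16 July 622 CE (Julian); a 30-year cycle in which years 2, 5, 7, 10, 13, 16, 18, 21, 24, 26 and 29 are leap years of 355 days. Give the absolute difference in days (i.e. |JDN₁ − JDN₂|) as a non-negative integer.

249

JDN of the first date = 2464117.
JDN of the second date = 2463868.
|2463868 − 2464117| = 249.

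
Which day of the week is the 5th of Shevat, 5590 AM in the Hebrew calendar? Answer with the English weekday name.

Friday

Equivalently 29 January 1830 Gregorian, JDN 2389482.
JDN 2389482 mod 7 = 4, and JDN 0 was a Monday, so this is a Friday.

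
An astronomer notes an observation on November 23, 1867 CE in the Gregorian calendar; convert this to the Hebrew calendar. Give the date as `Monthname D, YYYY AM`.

Both dates share Julian Day Number 2403294; in the Hebrew calendar that is 25 Cheshvan 5628 AM.

Cheshvan 25, 5628 AM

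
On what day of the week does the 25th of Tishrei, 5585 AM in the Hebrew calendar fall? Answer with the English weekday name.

Sunday

In the Gregorian calendar this is 17 October 1824 (JDN 2387552).
Since JDN mod 7 = 6 (0 = Monday), the day is Sunday.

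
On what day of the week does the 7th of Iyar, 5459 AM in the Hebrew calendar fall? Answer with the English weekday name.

Equivalently 6 May 1699 Gregorian, JDN 2341733.
Since JDN mod 7 = 2 (0 = Monday), the day is Wednesday.

Wednesday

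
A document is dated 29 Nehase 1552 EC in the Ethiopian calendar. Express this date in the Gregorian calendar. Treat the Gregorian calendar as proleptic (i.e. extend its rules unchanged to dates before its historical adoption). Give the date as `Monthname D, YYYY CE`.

Julian Day Number of the source date = 2291082.
Converting JDN 2291082 to the Gregorian calendar gives 1 September 1560 CE.

September 1, 1560 CE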